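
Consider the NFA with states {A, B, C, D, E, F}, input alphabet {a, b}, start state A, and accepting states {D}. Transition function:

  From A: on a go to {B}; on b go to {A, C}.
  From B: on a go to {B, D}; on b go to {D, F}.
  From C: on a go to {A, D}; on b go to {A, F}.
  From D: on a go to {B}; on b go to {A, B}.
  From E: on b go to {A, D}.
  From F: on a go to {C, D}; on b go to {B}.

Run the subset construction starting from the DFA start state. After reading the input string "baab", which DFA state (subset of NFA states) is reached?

{A, B, D, F}

Start: {A}.
δ(A,b) = {A, C}.
Union: {A, C}.
After b: {A, C}.
δ(A,a) = {B}; δ(C,a) = {A, D}.
Union: {A, B, D}.
After a: {A, B, D}.
δ(A,a) = {B}; δ(B,a) = {B, D}; δ(D,a) = {B}.
Union: {B, D}.
After a: {B, D}.
δ(B,b) = {D, F}; δ(D,b) = {A, B}.
Union: {A, B, D, F}.
After b: {A, B, D, F}.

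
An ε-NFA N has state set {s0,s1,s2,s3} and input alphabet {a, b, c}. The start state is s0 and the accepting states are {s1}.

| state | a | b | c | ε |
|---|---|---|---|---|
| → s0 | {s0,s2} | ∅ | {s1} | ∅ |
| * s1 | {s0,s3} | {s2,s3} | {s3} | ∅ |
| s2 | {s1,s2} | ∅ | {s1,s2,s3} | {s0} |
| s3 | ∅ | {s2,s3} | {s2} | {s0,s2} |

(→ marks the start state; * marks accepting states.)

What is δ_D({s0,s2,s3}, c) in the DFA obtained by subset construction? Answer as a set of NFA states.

δ(s0,c) = {s1}; δ(s2,c) = {s1,s2,s3}; δ(s3,c) = {s2}.
Union: {s1,s2,s3}.
ε-closure gives {s0,s1,s2,s3}.

{s0,s1,s2,s3}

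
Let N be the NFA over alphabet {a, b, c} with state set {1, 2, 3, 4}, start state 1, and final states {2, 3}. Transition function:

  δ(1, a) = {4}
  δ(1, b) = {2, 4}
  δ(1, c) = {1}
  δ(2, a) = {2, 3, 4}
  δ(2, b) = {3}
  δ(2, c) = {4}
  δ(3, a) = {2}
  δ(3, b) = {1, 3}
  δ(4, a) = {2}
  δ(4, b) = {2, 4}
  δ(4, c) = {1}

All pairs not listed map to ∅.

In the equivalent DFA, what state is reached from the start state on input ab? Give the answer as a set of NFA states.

{2, 4}

Start: {1}.
δ(1,a) = {4}.
Union: {4}.
After a: {4}.
δ(4,b) = {2, 4}.
Union: {2, 4}.
After b: {2, 4}.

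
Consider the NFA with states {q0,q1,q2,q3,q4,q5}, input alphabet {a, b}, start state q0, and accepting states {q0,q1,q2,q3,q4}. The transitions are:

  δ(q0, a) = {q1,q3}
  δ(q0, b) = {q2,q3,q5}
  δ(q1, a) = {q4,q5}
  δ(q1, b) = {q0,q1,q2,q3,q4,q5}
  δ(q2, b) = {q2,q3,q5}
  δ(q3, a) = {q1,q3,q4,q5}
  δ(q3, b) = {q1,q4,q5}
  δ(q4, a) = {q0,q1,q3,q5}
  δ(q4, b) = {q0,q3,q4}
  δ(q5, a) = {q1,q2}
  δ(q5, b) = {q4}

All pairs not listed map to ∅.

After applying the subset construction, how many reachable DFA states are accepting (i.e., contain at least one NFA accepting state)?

Start state of the DFA: {q0}.
{q0} --a--> {q1,q3}  [new]
{q0} --b--> {q2,q3,q5}  [new]
{q1,q3} --a--> {q1,q3,q4,q5}  [new]
{q1,q3} --b--> {q0,q1,q2,q3,q4,q5}  [new]
{q2,q3,q5} --a--> {q1,q2,q3,q4,q5}  [new]
{q2,q3,q5} --b--> {q1,q2,q3,q4,q5}  [seen]
{q1,q3,q4,q5} --a--> {q0,q1,q2,q3,q4,q5}  [seen]
{q1,q3,q4,q5} --b--> {q0,q1,q2,q3,q4,q5}  [seen]
{q0,q1,q2,q3,q4,q5} --a--> {q0,q1,q2,q3,q4,q5}  [seen]
{q0,q1,q2,q3,q4,q5} --b--> {q0,q1,q2,q3,q4,q5}  [seen]
{q1,q2,q3,q4,q5} --a--> {q0,q1,q2,q3,q4,q5}  [seen]
{q1,q2,q3,q4,q5} --b--> {q0,q1,q2,q3,q4,q5}  [seen]
Reachable DFA states: {q0}, {q1,q3}, {q2,q3,q5}, {q1,q3,q4,q5}, {q0,q1,q2,q3,q4,q5}, {q1,q2,q3,q4,q5}.
Accepting DFA states (contain an NFA accepting state): {q0}, {q1,q3}, {q2,q3,q5}, {q1,q3,q4,q5}, {q0,q1,q2,q3,q4,q5}, {q1,q2,q3,q4,q5}.

6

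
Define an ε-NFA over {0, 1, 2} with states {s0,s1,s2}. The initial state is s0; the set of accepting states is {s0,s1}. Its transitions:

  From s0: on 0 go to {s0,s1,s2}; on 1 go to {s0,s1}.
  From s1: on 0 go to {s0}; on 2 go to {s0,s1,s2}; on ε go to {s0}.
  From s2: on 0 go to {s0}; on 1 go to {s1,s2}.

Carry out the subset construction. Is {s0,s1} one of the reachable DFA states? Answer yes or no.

yes

Start state of the DFA: {s0} (ε-closure of the NFA start).
{s0} --0--> {s0,s1,s2}  [new]
{s0} --1--> {s0,s1}  [new]
{s0} --2--> ∅  [new]
{s0,s1,s2} --0--> {s0,s1,s2}  [seen]
{s0,s1,s2} --1--> {s0,s1,s2}  [seen]
{s0,s1,s2} --2--> {s0,s1,s2}  [seen]
{s0,s1} --0--> {s0,s1,s2}  [seen]
{s0,s1} --1--> {s0,s1}  [seen]
{s0,s1} --2--> {s0,s1,s2}  [seen]
∅ --0--> ∅  [seen]
∅ --1--> ∅  [seen]
∅ --2--> ∅  [seen]
Reachable DFA states: {s0}, {s0,s1,s2}, {s0,s1}, ∅.
{s0,s1} is among them.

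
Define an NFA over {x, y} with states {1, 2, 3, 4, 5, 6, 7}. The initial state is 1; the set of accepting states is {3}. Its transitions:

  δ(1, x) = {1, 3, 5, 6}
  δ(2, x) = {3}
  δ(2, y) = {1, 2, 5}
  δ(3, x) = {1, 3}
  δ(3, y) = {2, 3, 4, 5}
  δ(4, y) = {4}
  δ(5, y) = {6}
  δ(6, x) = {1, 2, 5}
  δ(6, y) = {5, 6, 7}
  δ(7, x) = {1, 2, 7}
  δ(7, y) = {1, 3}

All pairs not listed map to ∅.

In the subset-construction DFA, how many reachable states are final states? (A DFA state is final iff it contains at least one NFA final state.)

7

Start state of the DFA: {1}.
{1} --x--> {1, 3, 5, 6}  [new]
{1} --y--> ∅  [new]
{1, 3, 5, 6} --x--> {1, 2, 3, 5, 6}  [new]
{1, 3, 5, 6} --y--> {2, 3, 4, 5, 6, 7}  [new]
∅ --x--> ∅  [seen]
∅ --y--> ∅  [seen]
{1, 2, 3, 5, 6} --x--> {1, 2, 3, 5, 6}  [seen]
{1, 2, 3, 5, 6} --y--> {1, 2, 3, 4, 5, 6, 7}  [new]
{2, 3, 4, 5, 6, 7} --x--> {1, 2, 3, 5, 7}  [new]
{2, 3, 4, 5, 6, 7} --y--> {1, 2, 3, 4, 5, 6, 7}  [seen]
{1, 2, 3, 4, 5, 6, 7} --x--> {1, 2, 3, 5, 6, 7}  [new]
{1, 2, 3, 4, 5, 6, 7} --y--> {1, 2, 3, 4, 5, 6, 7}  [seen]
{1, 2, 3, 5, 7} --x--> {1, 2, 3, 5, 6, 7}  [seen]
{1, 2, 3, 5, 7} --y--> {1, 2, 3, 4, 5, 6}  [new]
{1, 2, 3, 5, 6, 7} --x--> {1, 2, 3, 5, 6, 7}  [seen]
{1, 2, 3, 5, 6, 7} --y--> {1, 2, 3, 4, 5, 6, 7}  [seen]
{1, 2, 3, 4, 5, 6} --x--> {1, 2, 3, 5, 6}  [seen]
{1, 2, 3, 4, 5, 6} --y--> {1, 2, 3, 4, 5, 6, 7}  [seen]
Reachable DFA states: {1}, {1, 3, 5, 6}, ∅, {1, 2, 3, 5, 6}, {2, 3, 4, 5, 6, 7}, {1, 2, 3, 4, 5, 6, 7}, {1, 2, 3, 5, 7}, {1, 2, 3, 5, 6, 7}, {1, 2, 3, 4, 5, 6}.
Accepting DFA states (contain an NFA accepting state): {1, 3, 5, 6}, {1, 2, 3, 5, 6}, {2, 3, 4, 5, 6, 7}, {1, 2, 3, 4, 5, 6, 7}, {1, 2, 3, 5, 7}, {1, 2, 3, 5, 6, 7}, {1, 2, 3, 4, 5, 6}.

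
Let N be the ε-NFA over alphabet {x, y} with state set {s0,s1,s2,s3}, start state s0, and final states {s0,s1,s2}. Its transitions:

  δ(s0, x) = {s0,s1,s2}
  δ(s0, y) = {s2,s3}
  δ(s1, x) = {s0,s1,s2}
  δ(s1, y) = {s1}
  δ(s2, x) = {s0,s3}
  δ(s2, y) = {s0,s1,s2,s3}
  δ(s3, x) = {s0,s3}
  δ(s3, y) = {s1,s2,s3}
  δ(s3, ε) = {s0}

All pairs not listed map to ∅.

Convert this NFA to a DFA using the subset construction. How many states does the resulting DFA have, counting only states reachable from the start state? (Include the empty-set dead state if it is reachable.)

Start state of the DFA: {s0} (ε-closure of the NFA start).
{s0} --x--> {s0,s1,s2}  [new]
{s0} --y--> {s0,s2,s3}  [new]
{s0,s1,s2} --x--> {s0,s1,s2,s3}  [new]
{s0,s1,s2} --y--> {s0,s1,s2,s3}  [seen]
{s0,s2,s3} --x--> {s0,s1,s2,s3}  [seen]
{s0,s2,s3} --y--> {s0,s1,s2,s3}  [seen]
{s0,s1,s2,s3} --x--> {s0,s1,s2,s3}  [seen]
{s0,s1,s2,s3} --y--> {s0,s1,s2,s3}  [seen]
Reachable DFA states: {s0}, {s0,s1,s2}, {s0,s2,s3}, {s0,s1,s2,s3}.

4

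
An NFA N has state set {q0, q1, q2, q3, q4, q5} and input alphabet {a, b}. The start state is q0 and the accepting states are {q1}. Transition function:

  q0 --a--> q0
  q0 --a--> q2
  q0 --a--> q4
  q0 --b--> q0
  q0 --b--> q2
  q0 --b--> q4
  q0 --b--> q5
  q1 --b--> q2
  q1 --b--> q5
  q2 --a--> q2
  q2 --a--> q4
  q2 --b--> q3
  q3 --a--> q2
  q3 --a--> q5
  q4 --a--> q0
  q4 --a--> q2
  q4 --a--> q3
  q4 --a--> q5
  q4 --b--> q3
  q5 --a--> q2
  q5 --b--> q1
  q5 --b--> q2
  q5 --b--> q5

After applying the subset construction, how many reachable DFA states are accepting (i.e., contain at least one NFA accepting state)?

1

Start state of the DFA: {q0}.
{q0} --a--> {q0, q2, q4}  [new]
{q0} --b--> {q0, q2, q4, q5}  [new]
{q0, q2, q4} --a--> {q0, q2, q3, q4, q5}  [new]
{q0, q2, q4} --b--> {q0, q2, q3, q4, q5}  [seen]
{q0, q2, q4, q5} --a--> {q0, q2, q3, q4, q5}  [seen]
{q0, q2, q4, q5} --b--> {q0, q1, q2, q3, q4, q5}  [new]
{q0, q2, q3, q4, q5} --a--> {q0, q2, q3, q4, q5}  [seen]
{q0, q2, q3, q4, q5} --b--> {q0, q1, q2, q3, q4, q5}  [seen]
{q0, q1, q2, q3, q4, q5} --a--> {q0, q2, q3, q4, q5}  [seen]
{q0, q1, q2, q3, q4, q5} --b--> {q0, q1, q2, q3, q4, q5}  [seen]
Reachable DFA states: {q0}, {q0, q2, q4}, {q0, q2, q4, q5}, {q0, q2, q3, q4, q5}, {q0, q1, q2, q3, q4, q5}.
Accepting DFA states (contain an NFA accepting state): {q0, q1, q2, q3, q4, q5}.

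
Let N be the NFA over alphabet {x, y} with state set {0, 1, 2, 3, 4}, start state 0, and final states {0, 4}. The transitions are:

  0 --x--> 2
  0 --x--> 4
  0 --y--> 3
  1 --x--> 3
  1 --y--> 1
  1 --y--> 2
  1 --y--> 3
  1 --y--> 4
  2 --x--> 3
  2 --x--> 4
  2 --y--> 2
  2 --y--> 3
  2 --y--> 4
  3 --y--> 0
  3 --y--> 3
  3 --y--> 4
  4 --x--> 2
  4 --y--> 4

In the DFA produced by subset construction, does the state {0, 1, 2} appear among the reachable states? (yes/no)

no

Start state of the DFA: {0}.
{0} --x--> {2, 4}  [new]
{0} --y--> {3}  [new]
{2, 4} --x--> {2, 3, 4}  [new]
{2, 4} --y--> {2, 3, 4}  [seen]
{3} --x--> ∅  [new]
{3} --y--> {0, 3, 4}  [new]
{2, 3, 4} --x--> {2, 3, 4}  [seen]
{2, 3, 4} --y--> {0, 2, 3, 4}  [new]
∅ --x--> ∅  [seen]
∅ --y--> ∅  [seen]
{0, 3, 4} --x--> {2, 4}  [seen]
{0, 3, 4} --y--> {0, 3, 4}  [seen]
{0, 2, 3, 4} --x--> {2, 3, 4}  [seen]
{0, 2, 3, 4} --y--> {0, 2, 3, 4}  [seen]
Reachable DFA states: {0}, {2, 4}, {3}, {2, 3, 4}, ∅, {0, 3, 4}, {0, 2, 3, 4}.
{0, 1, 2} is not among them.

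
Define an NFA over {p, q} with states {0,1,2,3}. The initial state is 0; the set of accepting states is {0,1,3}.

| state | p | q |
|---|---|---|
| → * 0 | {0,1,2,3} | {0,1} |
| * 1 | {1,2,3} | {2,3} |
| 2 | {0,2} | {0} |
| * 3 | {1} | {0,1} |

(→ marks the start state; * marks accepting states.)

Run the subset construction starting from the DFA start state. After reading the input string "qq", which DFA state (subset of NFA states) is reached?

{0,1,2,3}

Start: {0}.
δ(0,q) = {0,1}.
Union: {0,1}.
After q: {0,1}.
δ(0,q) = {0,1}; δ(1,q) = {2,3}.
Union: {0,1,2,3}.
After q: {0,1,2,3}.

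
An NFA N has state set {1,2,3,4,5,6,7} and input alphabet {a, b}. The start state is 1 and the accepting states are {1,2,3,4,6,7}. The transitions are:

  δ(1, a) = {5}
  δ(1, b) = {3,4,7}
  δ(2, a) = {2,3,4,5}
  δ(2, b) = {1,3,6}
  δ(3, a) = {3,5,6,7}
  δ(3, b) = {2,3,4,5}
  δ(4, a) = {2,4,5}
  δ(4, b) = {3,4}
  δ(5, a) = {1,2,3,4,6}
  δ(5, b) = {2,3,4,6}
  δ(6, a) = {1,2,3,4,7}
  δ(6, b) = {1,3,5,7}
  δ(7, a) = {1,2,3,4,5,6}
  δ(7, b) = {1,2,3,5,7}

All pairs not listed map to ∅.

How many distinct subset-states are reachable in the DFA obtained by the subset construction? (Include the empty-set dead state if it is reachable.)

7

Start state of the DFA: {1}.
{1} --a--> {5}  [new]
{1} --b--> {3,4,7}  [new]
{5} --a--> {1,2,3,4,6}  [new]
{5} --b--> {2,3,4,6}  [new]
{3,4,7} --a--> {1,2,3,4,5,6,7}  [new]
{3,4,7} --b--> {1,2,3,4,5,7}  [new]
{1,2,3,4,6} --a--> {1,2,3,4,5,6,7}  [seen]
{1,2,3,4,6} --b--> {1,2,3,4,5,6,7}  [seen]
{2,3,4,6} --a--> {1,2,3,4,5,6,7}  [seen]
{2,3,4,6} --b--> {1,2,3,4,5,6,7}  [seen]
{1,2,3,4,5,6,7} --a--> {1,2,3,4,5,6,7}  [seen]
{1,2,3,4,5,6,7} --b--> {1,2,3,4,5,6,7}  [seen]
{1,2,3,4,5,7} --a--> {1,2,3,4,5,6,7}  [seen]
{1,2,3,4,5,7} --b--> {1,2,3,4,5,6,7}  [seen]
Reachable DFA states: {1}, {5}, {3,4,7}, {1,2,3,4,6}, {2,3,4,6}, {1,2,3,4,5,6,7}, {1,2,3,4,5,7}.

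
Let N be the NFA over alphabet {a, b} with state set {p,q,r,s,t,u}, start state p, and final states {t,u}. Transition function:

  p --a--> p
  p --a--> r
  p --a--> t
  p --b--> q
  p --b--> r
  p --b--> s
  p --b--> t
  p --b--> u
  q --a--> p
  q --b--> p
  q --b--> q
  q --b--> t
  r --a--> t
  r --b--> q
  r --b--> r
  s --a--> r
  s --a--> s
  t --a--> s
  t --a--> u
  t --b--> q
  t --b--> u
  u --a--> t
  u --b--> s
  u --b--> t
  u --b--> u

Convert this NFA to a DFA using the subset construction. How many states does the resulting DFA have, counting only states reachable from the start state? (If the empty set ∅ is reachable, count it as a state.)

5

Start state of the DFA: {p}.
{p} --a--> {p,r,t}  [new]
{p} --b--> {q,r,s,t,u}  [new]
{p,r,t} --a--> {p,r,s,t,u}  [new]
{p,r,t} --b--> {q,r,s,t,u}  [seen]
{q,r,s,t,u} --a--> {p,r,s,t,u}  [seen]
{q,r,s,t,u} --b--> {p,q,r,s,t,u}  [new]
{p,r,s,t,u} --a--> {p,r,s,t,u}  [seen]
{p,r,s,t,u} --b--> {q,r,s,t,u}  [seen]
{p,q,r,s,t,u} --a--> {p,r,s,t,u}  [seen]
{p,q,r,s,t,u} --b--> {p,q,r,s,t,u}  [seen]
Reachable DFA states: {p}, {p,r,t}, {q,r,s,t,u}, {p,r,s,t,u}, {p,q,r,s,t,u}.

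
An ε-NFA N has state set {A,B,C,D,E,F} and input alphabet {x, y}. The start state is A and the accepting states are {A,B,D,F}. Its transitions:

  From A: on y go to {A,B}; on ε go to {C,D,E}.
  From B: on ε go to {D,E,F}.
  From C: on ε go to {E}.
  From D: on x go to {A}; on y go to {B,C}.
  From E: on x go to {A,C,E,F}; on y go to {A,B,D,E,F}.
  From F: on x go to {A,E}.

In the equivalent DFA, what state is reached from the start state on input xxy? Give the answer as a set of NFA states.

{A,B,C,D,E,F}

Start: {A,C,D,E}.
δ(A,x) = ∅; δ(C,x) = ∅; δ(D,x) = {A}; δ(E,x) = {A,C,E,F}.
Union: {A,C,E,F}.
ε-closure gives {A,C,D,E,F}.
After x: {A,C,D,E,F}.
δ(A,x) = ∅; δ(C,x) = ∅; δ(D,x) = {A}; δ(E,x) = {A,C,E,F}; δ(F,x) = {A,E}.
Union: {A,C,E,F}.
ε-closure gives {A,C,D,E,F}.
After x: {A,C,D,E,F}.
δ(A,y) = {A,B}; δ(C,y) = ∅; δ(D,y) = {B,C}; δ(E,y) = {A,B,D,E,F}; δ(F,y) = ∅.
Union: {A,B,C,D,E,F}.
After y: {A,B,C,D,E,F}.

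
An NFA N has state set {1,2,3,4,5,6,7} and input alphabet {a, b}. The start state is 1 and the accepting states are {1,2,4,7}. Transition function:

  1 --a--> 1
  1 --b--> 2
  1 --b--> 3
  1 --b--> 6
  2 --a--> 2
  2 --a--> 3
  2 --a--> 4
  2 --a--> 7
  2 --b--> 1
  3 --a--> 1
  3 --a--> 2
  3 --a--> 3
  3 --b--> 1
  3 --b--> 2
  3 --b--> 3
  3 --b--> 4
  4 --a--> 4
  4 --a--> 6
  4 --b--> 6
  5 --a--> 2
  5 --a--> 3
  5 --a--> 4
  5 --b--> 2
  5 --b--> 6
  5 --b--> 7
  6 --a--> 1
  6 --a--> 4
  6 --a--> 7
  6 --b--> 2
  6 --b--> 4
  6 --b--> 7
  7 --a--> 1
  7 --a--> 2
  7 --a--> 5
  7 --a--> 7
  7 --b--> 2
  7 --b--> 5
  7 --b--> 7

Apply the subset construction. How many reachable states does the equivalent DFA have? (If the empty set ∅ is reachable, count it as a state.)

4

Start state of the DFA: {1}.
{1} --a--> {1}  [seen]
{1} --b--> {2,3,6}  [new]
{2,3,6} --a--> {1,2,3,4,7}  [new]
{2,3,6} --b--> {1,2,3,4,7}  [seen]
{1,2,3,4,7} --a--> {1,2,3,4,5,6,7}  [new]
{1,2,3,4,7} --b--> {1,2,3,4,5,6,7}  [seen]
{1,2,3,4,5,6,7} --a--> {1,2,3,4,5,6,7}  [seen]
{1,2,3,4,5,6,7} --b--> {1,2,3,4,5,6,7}  [seen]
Reachable DFA states: {1}, {2,3,6}, {1,2,3,4,7}, {1,2,3,4,5,6,7}.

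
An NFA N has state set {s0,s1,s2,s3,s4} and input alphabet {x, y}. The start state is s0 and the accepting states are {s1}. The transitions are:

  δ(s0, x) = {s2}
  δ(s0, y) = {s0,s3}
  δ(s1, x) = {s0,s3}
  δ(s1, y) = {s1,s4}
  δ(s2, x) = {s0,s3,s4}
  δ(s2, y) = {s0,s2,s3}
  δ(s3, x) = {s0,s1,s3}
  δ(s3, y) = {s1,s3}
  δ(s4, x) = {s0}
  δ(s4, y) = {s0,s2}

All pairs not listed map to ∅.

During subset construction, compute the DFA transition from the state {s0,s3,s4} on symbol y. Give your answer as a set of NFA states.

{s0,s1,s2,s3}

δ(s0,y) = {s0,s3}; δ(s3,y) = {s1,s3}; δ(s4,y) = {s0,s2}.
Union: {s0,s1,s2,s3}.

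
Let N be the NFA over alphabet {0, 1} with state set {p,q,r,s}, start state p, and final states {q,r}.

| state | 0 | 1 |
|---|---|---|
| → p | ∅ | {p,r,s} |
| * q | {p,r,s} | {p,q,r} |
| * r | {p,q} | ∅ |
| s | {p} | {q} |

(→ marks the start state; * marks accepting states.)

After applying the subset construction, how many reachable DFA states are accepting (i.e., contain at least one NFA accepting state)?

3

Start state of the DFA: {p}.
{p} --0--> ∅  [new]
{p} --1--> {p,r,s}  [new]
∅ --0--> ∅  [seen]
∅ --1--> ∅  [seen]
{p,r,s} --0--> {p,q}  [new]
{p,r,s} --1--> {p,q,r,s}  [new]
{p,q} --0--> {p,r,s}  [seen]
{p,q} --1--> {p,q,r,s}  [seen]
{p,q,r,s} --0--> {p,q,r,s}  [seen]
{p,q,r,s} --1--> {p,q,r,s}  [seen]
Reachable DFA states: {p}, ∅, {p,r,s}, {p,q}, {p,q,r,s}.
Accepting DFA states (contain an NFA accepting state): {p,r,s}, {p,q}, {p,q,r,s}.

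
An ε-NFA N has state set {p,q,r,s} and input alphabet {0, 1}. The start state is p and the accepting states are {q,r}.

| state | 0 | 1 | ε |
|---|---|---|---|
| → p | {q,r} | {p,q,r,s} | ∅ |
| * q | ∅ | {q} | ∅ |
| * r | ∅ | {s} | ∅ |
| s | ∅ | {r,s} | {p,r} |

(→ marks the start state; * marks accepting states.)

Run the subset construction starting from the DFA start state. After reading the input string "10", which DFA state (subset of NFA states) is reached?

Start: {p}.
δ(p,1) = {p,q,r,s}.
Union: {p,q,r,s}.
After 1: {p,q,r,s}.
δ(p,0) = {q,r}; δ(q,0) = ∅; δ(r,0) = ∅; δ(s,0) = ∅.
Union: {q,r}.
After 0: {q,r}.

{q,r}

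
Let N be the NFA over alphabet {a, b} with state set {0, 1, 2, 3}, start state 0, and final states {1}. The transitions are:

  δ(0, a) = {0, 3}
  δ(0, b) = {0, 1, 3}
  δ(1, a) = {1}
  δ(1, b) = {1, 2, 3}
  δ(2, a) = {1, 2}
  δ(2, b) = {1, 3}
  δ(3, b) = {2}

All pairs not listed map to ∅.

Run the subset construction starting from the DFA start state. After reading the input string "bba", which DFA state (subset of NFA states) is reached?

Start: {0}.
δ(0,b) = {0, 1, 3}.
Union: {0, 1, 3}.
After b: {0, 1, 3}.
δ(0,b) = {0, 1, 3}; δ(1,b) = {1, 2, 3}; δ(3,b) = {2}.
Union: {0, 1, 2, 3}.
After b: {0, 1, 2, 3}.
δ(0,a) = {0, 3}; δ(1,a) = {1}; δ(2,a) = {1, 2}; δ(3,a) = ∅.
Union: {0, 1, 2, 3}.
After a: {0, 1, 2, 3}.

{0, 1, 2, 3}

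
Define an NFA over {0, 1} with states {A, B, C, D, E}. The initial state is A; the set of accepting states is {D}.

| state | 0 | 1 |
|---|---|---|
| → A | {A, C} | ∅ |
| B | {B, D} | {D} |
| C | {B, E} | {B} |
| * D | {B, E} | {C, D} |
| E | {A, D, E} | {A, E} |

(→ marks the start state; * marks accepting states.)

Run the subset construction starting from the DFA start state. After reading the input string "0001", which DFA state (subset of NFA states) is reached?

Start: {A}.
δ(A,0) = {A, C}.
Union: {A, C}.
After 0: {A, C}.
δ(A,0) = {A, C}; δ(C,0) = {B, E}.
Union: {A, B, C, E}.
After 0: {A, B, C, E}.
δ(A,0) = {A, C}; δ(B,0) = {B, D}; δ(C,0) = {B, E}; δ(E,0) = {A, D, E}.
Union: {A, B, C, D, E}.
After 0: {A, B, C, D, E}.
δ(A,1) = ∅; δ(B,1) = {D}; δ(C,1) = {B}; δ(D,1) = {C, D}; δ(E,1) = {A, E}.
Union: {A, B, C, D, E}.
After 1: {A, B, C, D, E}.

{A, B, C, D, E}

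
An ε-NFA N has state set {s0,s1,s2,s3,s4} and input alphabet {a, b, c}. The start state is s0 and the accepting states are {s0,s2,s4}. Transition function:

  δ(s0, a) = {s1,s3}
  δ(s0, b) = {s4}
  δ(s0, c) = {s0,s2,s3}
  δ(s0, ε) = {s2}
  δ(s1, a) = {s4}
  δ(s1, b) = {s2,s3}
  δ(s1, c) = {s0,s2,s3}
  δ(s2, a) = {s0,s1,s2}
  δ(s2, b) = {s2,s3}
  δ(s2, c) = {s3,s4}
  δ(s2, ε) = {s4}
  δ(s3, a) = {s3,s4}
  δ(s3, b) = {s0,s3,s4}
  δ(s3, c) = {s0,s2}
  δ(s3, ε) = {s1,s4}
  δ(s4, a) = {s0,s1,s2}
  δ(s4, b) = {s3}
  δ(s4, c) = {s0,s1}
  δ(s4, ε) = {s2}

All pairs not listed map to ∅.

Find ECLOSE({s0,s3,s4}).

{s0,s1,s2,s3,s4}

Begin with {s0,s3,s4}.
s0 →ε {s2}; add s2.
s3 →ε {s1,s4}; add s1.
ε-closure = {s0,s1,s2,s3,s4}.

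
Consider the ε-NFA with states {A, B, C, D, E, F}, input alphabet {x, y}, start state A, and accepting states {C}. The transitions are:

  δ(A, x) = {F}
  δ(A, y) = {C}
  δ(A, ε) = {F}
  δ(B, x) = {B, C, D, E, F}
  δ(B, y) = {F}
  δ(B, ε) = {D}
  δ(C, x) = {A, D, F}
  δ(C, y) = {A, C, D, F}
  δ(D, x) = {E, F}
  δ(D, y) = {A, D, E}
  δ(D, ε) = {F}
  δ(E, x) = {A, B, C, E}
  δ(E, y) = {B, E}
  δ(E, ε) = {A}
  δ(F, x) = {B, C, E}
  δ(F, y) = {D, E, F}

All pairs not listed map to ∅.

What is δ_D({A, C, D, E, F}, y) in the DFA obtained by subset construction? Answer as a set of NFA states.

δ(A,y) = {C}; δ(C,y) = {A, C, D, F}; δ(D,y) = {A, D, E}; δ(E,y) = {B, E}; δ(F,y) = {D, E, F}.
Union: {A, B, C, D, E, F}.

{A, B, C, D, E, F}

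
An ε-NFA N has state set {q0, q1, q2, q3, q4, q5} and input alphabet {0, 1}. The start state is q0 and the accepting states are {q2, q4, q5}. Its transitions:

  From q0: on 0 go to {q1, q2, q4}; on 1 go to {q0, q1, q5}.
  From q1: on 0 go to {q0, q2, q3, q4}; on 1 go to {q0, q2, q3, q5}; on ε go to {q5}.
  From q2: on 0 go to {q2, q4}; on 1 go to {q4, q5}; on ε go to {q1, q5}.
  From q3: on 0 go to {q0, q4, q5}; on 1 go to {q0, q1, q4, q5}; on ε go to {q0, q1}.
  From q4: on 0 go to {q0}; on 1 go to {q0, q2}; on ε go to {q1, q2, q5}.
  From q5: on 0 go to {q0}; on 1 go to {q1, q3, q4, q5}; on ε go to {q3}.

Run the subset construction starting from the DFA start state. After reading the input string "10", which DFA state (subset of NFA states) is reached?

Start: {q0}.
δ(q0,1) = {q0, q1, q5}.
Union: {q0, q1, q5}.
ε-closure gives {q0, q1, q3, q5}.
After 1: {q0, q1, q3, q5}.
δ(q0,0) = {q1, q2, q4}; δ(q1,0) = {q0, q2, q3, q4}; δ(q3,0) = {q0, q4, q5}; δ(q5,0) = {q0}.
Union: {q0, q1, q2, q3, q4, q5}.
After 0: {q0, q1, q2, q3, q4, q5}.

{q0, q1, q2, q3, q4, q5}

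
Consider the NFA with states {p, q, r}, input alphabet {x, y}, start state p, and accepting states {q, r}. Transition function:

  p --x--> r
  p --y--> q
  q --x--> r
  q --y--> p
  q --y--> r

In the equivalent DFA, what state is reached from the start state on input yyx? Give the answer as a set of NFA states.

Start: {p}.
δ(p,y) = {q}.
Union: {q}.
After y: {q}.
δ(q,y) = {p, r}.
Union: {p, r}.
After y: {p, r}.
δ(p,x) = {r}; δ(r,x) = ∅.
Union: {r}.
After x: {r}.

{r}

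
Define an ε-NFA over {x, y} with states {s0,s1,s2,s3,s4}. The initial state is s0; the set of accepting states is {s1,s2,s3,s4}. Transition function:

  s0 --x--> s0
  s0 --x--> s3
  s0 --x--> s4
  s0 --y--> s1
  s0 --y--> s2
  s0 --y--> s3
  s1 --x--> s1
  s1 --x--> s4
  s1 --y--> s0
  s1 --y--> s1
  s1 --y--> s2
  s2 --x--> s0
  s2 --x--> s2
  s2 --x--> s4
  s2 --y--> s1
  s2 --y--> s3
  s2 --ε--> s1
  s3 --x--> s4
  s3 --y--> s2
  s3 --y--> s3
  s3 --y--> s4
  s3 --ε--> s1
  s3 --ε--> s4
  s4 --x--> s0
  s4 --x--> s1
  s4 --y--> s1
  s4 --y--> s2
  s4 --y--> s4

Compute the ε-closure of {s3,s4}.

{s1,s3,s4}

Begin with {s3,s4}.
s3 →ε {s1,s4}; add s1.
ε-closure = {s1,s3,s4}.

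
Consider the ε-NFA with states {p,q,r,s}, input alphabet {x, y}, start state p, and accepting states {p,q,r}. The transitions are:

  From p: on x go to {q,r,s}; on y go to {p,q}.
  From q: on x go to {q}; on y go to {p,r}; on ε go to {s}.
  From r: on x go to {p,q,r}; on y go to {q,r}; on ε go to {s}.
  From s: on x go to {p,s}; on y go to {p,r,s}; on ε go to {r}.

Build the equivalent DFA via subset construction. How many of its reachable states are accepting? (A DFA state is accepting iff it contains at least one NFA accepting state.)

3

Start state of the DFA: {p} (ε-closure of the NFA start).
{p} --x--> {q,r,s}  [new]
{p} --y--> {p,q,r,s}  [new]
{q,r,s} --x--> {p,q,r,s}  [seen]
{q,r,s} --y--> {p,q,r,s}  [seen]
{p,q,r,s} --x--> {p,q,r,s}  [seen]
{p,q,r,s} --y--> {p,q,r,s}  [seen]
Reachable DFA states: {p}, {q,r,s}, {p,q,r,s}.
Accepting DFA states (contain an NFA accepting state): {p}, {q,r,s}, {p,q,r,s}.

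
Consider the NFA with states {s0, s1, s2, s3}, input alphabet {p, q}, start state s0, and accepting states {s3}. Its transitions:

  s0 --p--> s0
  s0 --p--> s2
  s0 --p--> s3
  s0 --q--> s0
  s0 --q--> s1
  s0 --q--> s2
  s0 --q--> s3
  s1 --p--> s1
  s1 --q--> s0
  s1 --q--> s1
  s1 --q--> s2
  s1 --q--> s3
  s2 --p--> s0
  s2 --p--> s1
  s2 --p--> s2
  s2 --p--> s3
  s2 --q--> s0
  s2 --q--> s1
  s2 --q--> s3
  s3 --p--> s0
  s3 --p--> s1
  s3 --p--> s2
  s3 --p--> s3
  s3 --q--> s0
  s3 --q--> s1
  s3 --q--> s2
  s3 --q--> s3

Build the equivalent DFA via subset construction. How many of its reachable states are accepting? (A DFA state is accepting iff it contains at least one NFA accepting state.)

Start state of the DFA: {s0}.
{s0} --p--> {s0, s2, s3}  [new]
{s0} --q--> {s0, s1, s2, s3}  [new]
{s0, s2, s3} --p--> {s0, s1, s2, s3}  [seen]
{s0, s2, s3} --q--> {s0, s1, s2, s3}  [seen]
{s0, s1, s2, s3} --p--> {s0, s1, s2, s3}  [seen]
{s0, s1, s2, s3} --q--> {s0, s1, s2, s3}  [seen]
Reachable DFA states: {s0}, {s0, s2, s3}, {s0, s1, s2, s3}.
Accepting DFA states (contain an NFA accepting state): {s0, s2, s3}, {s0, s1, s2, s3}.

2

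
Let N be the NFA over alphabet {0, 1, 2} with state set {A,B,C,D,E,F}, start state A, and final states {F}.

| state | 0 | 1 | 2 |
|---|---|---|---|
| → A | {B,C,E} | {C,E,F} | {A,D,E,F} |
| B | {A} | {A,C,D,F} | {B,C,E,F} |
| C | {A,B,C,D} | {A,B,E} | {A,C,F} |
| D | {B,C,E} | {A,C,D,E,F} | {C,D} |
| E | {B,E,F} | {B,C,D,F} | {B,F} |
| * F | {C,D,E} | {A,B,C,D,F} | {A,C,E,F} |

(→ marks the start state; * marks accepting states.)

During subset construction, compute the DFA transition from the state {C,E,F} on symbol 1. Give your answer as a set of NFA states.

{A,B,C,D,E,F}

δ(C,1) = {A,B,E}; δ(E,1) = {B,C,D,F}; δ(F,1) = {A,B,C,D,F}.
Union: {A,B,C,D,E,F}.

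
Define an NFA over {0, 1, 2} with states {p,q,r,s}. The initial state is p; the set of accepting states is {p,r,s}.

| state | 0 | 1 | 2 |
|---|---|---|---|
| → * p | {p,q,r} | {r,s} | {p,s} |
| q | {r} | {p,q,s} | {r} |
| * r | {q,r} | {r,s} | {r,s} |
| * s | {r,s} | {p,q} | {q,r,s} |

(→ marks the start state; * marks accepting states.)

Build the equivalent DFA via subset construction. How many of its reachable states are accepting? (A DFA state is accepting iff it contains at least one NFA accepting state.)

7

Start state of the DFA: {p}.
{p} --0--> {p,q,r}  [new]
{p} --1--> {r,s}  [new]
{p} --2--> {p,s}  [new]
{p,q,r} --0--> {p,q,r}  [seen]
{p,q,r} --1--> {p,q,r,s}  [new]
{p,q,r} --2--> {p,r,s}  [new]
{r,s} --0--> {q,r,s}  [new]
{r,s} --1--> {p,q,r,s}  [seen]
{r,s} --2--> {q,r,s}  [seen]
{p,s} --0--> {p,q,r,s}  [seen]
{p,s} --1--> {p,q,r,s}  [seen]
{p,s} --2--> {p,q,r,s}  [seen]
{p,q,r,s} --0--> {p,q,r,s}  [seen]
{p,q,r,s} --1--> {p,q,r,s}  [seen]
{p,q,r,s} --2--> {p,q,r,s}  [seen]
{p,r,s} --0--> {p,q,r,s}  [seen]
{p,r,s} --1--> {p,q,r,s}  [seen]
{p,r,s} --2--> {p,q,r,s}  [seen]
{q,r,s} --0--> {q,r,s}  [seen]
{q,r,s} --1--> {p,q,r,s}  [seen]
{q,r,s} --2--> {q,r,s}  [seen]
Reachable DFA states: {p}, {p,q,r}, {r,s}, {p,s}, {p,q,r,s}, {p,r,s}, {q,r,s}.
Accepting DFA states (contain an NFA accepting state): {p}, {p,q,r}, {r,s}, {p,s}, {p,q,r,s}, {p,r,s}, {q,r,s}.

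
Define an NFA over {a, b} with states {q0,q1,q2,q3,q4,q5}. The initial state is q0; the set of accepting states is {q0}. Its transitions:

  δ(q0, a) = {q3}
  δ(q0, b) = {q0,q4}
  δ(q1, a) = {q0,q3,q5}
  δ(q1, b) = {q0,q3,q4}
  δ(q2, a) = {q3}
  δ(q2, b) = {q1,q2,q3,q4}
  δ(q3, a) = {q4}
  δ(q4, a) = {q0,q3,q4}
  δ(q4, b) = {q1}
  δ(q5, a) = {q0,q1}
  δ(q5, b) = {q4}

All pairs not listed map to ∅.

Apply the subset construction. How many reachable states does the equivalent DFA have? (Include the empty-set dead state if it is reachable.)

Start state of the DFA: {q0}.
{q0} --a--> {q3}  [new]
{q0} --b--> {q0,q4}  [new]
{q3} --a--> {q4}  [new]
{q3} --b--> ∅  [new]
{q0,q4} --a--> {q0,q3,q4}  [new]
{q0,q4} --b--> {q0,q1,q4}  [new]
{q4} --a--> {q0,q3,q4}  [seen]
{q4} --b--> {q1}  [new]
∅ --a--> ∅  [seen]
∅ --b--> ∅  [seen]
{q0,q3,q4} --a--> {q0,q3,q4}  [seen]
{q0,q3,q4} --b--> {q0,q1,q4}  [seen]
{q0,q1,q4} --a--> {q0,q3,q4,q5}  [new]
{q0,q1,q4} --b--> {q0,q1,q3,q4}  [new]
{q1} --a--> {q0,q3,q5}  [new]
{q1} --b--> {q0,q3,q4}  [seen]
{q0,q3,q4,q5} --a--> {q0,q1,q3,q4}  [seen]
{q0,q3,q4,q5} --b--> {q0,q1,q4}  [seen]
{q0,q1,q3,q4} --a--> {q0,q3,q4,q5}  [seen]
{q0,q1,q3,q4} --b--> {q0,q1,q3,q4}  [seen]
{q0,q3,q5} --a--> {q0,q1,q3,q4}  [seen]
{q0,q3,q5} --b--> {q0,q4}  [seen]
Reachable DFA states: {q0}, {q3}, {q0,q4}, {q4}, ∅, {q0,q3,q4}, {q0,q1,q4}, {q1}, {q0,q3,q4,q5}, {q0,q1,q3,q4}, {q0,q3,q5}.

11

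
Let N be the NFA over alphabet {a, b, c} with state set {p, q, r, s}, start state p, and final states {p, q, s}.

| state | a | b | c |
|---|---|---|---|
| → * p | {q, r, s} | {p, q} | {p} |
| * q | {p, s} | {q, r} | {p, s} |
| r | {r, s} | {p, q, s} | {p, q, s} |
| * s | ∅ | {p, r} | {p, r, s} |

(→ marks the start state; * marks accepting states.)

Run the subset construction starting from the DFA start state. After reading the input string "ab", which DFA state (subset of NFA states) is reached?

{p, q, r, s}

Start: {p}.
δ(p,a) = {q, r, s}.
Union: {q, r, s}.
After a: {q, r, s}.
δ(q,b) = {q, r}; δ(r,b) = {p, q, s}; δ(s,b) = {p, r}.
Union: {p, q, r, s}.
After b: {p, q, r, s}.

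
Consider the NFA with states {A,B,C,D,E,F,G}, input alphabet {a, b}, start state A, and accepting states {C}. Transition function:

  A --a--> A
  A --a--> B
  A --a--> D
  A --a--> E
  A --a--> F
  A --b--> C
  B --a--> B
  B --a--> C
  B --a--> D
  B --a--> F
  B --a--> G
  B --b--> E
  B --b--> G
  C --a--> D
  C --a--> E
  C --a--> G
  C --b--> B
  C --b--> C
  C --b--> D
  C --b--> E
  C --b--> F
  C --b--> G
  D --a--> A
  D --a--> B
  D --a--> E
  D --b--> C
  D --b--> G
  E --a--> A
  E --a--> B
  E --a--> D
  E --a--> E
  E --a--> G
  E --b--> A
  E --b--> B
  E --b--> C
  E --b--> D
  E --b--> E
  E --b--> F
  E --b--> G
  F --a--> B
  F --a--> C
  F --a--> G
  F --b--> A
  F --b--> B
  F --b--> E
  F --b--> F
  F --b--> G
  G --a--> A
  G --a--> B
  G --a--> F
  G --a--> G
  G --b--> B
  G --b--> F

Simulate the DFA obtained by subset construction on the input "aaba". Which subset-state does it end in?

{A,B,C,D,E,F,G}

Start: {A}.
δ(A,a) = {A,B,D,E,F}.
Union: {A,B,D,E,F}.
After a: {A,B,D,E,F}.
δ(A,a) = {A,B,D,E,F}; δ(B,a) = {B,C,D,F,G}; δ(D,a) = {A,B,E}; δ(E,a) = {A,B,D,E,G}; δ(F,a) = {B,C,G}.
Union: {A,B,C,D,E,F,G}.
After a: {A,B,C,D,E,F,G}.
δ(A,b) = {C}; δ(B,b) = {E,G}; δ(C,b) = {B,C,D,E,F,G}; δ(D,b) = {C,G}; δ(E,b) = {A,B,C,D,E,F,G}; δ(F,b) = {A,B,E,F,G}; δ(G,b) = {B,F}.
Union: {A,B,C,D,E,F,G}.
After b: {A,B,C,D,E,F,G}.
δ(A,a) = {A,B,D,E,F}; δ(B,a) = {B,C,D,F,G}; δ(C,a) = {D,E,G}; δ(D,a) = {A,B,E}; δ(E,a) = {A,B,D,E,G}; δ(F,a) = {B,C,G}; δ(G,a) = {A,B,F,G}.
Union: {A,B,C,D,E,F,G}.
After a: {A,B,C,D,E,F,G}.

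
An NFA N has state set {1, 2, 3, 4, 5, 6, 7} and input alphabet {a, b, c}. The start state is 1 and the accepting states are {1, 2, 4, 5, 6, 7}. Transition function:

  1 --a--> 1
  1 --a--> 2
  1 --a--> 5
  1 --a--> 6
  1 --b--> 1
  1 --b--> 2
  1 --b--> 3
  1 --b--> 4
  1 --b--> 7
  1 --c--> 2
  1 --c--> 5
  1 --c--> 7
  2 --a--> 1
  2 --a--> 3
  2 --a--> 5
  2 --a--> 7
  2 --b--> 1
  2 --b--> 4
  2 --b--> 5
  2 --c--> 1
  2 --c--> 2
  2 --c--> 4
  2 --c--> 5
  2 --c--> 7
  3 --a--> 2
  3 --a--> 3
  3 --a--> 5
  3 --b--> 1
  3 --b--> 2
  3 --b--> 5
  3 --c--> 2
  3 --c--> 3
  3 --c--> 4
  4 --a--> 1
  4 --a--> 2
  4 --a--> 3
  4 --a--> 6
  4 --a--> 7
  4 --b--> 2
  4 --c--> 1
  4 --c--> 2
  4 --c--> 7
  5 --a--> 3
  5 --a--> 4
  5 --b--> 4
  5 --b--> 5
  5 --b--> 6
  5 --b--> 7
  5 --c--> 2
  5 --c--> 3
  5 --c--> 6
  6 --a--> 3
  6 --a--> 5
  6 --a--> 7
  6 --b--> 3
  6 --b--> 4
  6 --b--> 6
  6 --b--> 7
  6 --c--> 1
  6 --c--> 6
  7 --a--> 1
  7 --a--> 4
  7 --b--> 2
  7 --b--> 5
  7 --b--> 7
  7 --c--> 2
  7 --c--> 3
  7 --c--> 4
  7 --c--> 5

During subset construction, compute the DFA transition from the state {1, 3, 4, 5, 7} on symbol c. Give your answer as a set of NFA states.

{1, 2, 3, 4, 5, 6, 7}

δ(1,c) = {2, 5, 7}; δ(3,c) = {2, 3, 4}; δ(4,c) = {1, 2, 7}; δ(5,c) = {2, 3, 6}; δ(7,c) = {2, 3, 4, 5}.
Union: {1, 2, 3, 4, 5, 6, 7}.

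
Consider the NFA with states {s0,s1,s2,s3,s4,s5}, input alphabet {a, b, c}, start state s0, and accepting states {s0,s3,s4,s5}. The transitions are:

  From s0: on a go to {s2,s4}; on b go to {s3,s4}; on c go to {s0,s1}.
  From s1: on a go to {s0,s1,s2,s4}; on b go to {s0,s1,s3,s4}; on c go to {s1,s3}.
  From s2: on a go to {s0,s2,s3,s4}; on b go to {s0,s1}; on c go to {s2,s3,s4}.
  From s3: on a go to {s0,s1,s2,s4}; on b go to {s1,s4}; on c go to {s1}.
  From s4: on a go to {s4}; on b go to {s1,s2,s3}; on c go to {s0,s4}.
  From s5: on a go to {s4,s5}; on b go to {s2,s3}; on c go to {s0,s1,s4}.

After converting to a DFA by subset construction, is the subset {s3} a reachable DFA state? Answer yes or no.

Start state of the DFA: {s0}.
{s0} --a--> {s2,s4}  [new]
{s0} --b--> {s3,s4}  [new]
{s0} --c--> {s0,s1}  [new]
{s2,s4} --a--> {s0,s2,s3,s4}  [new]
{s2,s4} --b--> {s0,s1,s2,s3}  [new]
{s2,s4} --c--> {s0,s2,s3,s4}  [seen]
{s3,s4} --a--> {s0,s1,s2,s4}  [new]
{s3,s4} --b--> {s1,s2,s3,s4}  [new]
{s3,s4} --c--> {s0,s1,s4}  [new]
{s0,s1} --a--> {s0,s1,s2,s4}  [seen]
{s0,s1} --b--> {s0,s1,s3,s4}  [new]
{s0,s1} --c--> {s0,s1,s3}  [new]
{s0,s2,s3,s4} --a--> {s0,s1,s2,s3,s4}  [new]
{s0,s2,s3,s4} --b--> {s0,s1,s2,s3,s4}  [seen]
{s0,s2,s3,s4} --c--> {s0,s1,s2,s3,s4}  [seen]
{s0,s1,s2,s3} --a--> {s0,s1,s2,s3,s4}  [seen]
{s0,s1,s2,s3} --b--> {s0,s1,s3,s4}  [seen]
{s0,s1,s2,s3} --c--> {s0,s1,s2,s3,s4}  [seen]
{s0,s1,s2,s4} --a--> {s0,s1,s2,s3,s4}  [seen]
{s0,s1,s2,s4} --b--> {s0,s1,s2,s3,s4}  [seen]
{s0,s1,s2,s4} --c--> {s0,s1,s2,s3,s4}  [seen]
{s1,s2,s3,s4} --a--> {s0,s1,s2,s3,s4}  [seen]
{s1,s2,s3,s4} --b--> {s0,s1,s2,s3,s4}  [seen]
{s1,s2,s3,s4} --c--> {s0,s1,s2,s3,s4}  [seen]
{s0,s1,s4} --a--> {s0,s1,s2,s4}  [seen]
{s0,s1,s4} --b--> {s0,s1,s2,s3,s4}  [seen]
{s0,s1,s4} --c--> {s0,s1,s3,s4}  [seen]
{s0,s1,s3,s4} --a--> {s0,s1,s2,s4}  [seen]
{s0,s1,s3,s4} --b--> {s0,s1,s2,s3,s4}  [seen]
{s0,s1,s3,s4} --c--> {s0,s1,s3,s4}  [seen]
{s0,s1,s3} --a--> {s0,s1,s2,s4}  [seen]
{s0,s1,s3} --b--> {s0,s1,s3,s4}  [seen]
{s0,s1,s3} --c--> {s0,s1,s3}  [seen]
{s0,s1,s2,s3,s4} --a--> {s0,s1,s2,s3,s4}  [seen]
{s0,s1,s2,s3,s4} --b--> {s0,s1,s2,s3,s4}  [seen]
{s0,s1,s2,s3,s4} --c--> {s0,s1,s2,s3,s4}  [seen]
Reachable DFA states: {s0}, {s2,s4}, {s3,s4}, {s0,s1}, {s0,s2,s3,s4}, {s0,s1,s2,s3}, {s0,s1,s2,s4}, {s1,s2,s3,s4}, {s0,s1,s4}, {s0,s1,s3,s4}, {s0,s1,s3}, {s0,s1,s2,s3,s4}.
{s3} is not among them.

no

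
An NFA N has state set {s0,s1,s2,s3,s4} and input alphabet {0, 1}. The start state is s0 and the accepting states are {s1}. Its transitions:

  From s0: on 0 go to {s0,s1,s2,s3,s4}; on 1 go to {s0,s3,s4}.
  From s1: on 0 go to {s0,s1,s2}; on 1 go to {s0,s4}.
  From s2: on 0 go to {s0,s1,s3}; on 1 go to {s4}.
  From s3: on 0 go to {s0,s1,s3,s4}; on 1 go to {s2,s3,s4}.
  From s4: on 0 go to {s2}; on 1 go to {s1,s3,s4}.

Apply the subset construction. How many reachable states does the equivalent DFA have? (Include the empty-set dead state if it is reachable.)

Start state of the DFA: {s0}.
{s0} --0--> {s0,s1,s2,s3,s4}  [new]
{s0} --1--> {s0,s3,s4}  [new]
{s0,s1,s2,s3,s4} --0--> {s0,s1,s2,s3,s4}  [seen]
{s0,s1,s2,s3,s4} --1--> {s0,s1,s2,s3,s4}  [seen]
{s0,s3,s4} --0--> {s0,s1,s2,s3,s4}  [seen]
{s0,s3,s4} --1--> {s0,s1,s2,s3,s4}  [seen]
Reachable DFA states: {s0}, {s0,s1,s2,s3,s4}, {s0,s3,s4}.

3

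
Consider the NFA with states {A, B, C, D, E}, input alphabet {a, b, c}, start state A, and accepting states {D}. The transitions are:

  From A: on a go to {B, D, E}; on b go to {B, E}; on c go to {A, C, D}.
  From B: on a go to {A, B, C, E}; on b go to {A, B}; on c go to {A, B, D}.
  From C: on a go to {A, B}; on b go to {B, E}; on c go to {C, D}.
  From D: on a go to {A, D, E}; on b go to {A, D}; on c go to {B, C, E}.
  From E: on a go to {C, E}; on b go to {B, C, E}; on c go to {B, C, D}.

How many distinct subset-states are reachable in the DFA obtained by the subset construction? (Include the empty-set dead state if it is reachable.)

8

Start state of the DFA: {A}.
{A} --a--> {B, D, E}  [new]
{A} --b--> {B, E}  [new]
{A} --c--> {A, C, D}  [new]
{B, D, E} --a--> {A, B, C, D, E}  [new]
{B, D, E} --b--> {A, B, C, D, E}  [seen]
{B, D, E} --c--> {A, B, C, D, E}  [seen]
{B, E} --a--> {A, B, C, E}  [new]
{B, E} --b--> {A, B, C, E}  [seen]
{B, E} --c--> {A, B, C, D}  [new]
{A, C, D} --a--> {A, B, D, E}  [new]
{A, C, D} --b--> {A, B, D, E}  [seen]
{A, C, D} --c--> {A, B, C, D, E}  [seen]
{A, B, C, D, E} --a--> {A, B, C, D, E}  [seen]
{A, B, C, D, E} --b--> {A, B, C, D, E}  [seen]
{A, B, C, D, E} --c--> {A, B, C, D, E}  [seen]
{A, B, C, E} --a--> {A, B, C, D, E}  [seen]
{A, B, C, E} --b--> {A, B, C, E}  [seen]
{A, B, C, E} --c--> {A, B, C, D}  [seen]
{A, B, C, D} --a--> {A, B, C, D, E}  [seen]
{A, B, C, D} --b--> {A, B, D, E}  [seen]
{A, B, C, D} --c--> {A, B, C, D, E}  [seen]
{A, B, D, E} --a--> {A, B, C, D, E}  [seen]
{A, B, D, E} --b--> {A, B, C, D, E}  [seen]
{A, B, D, E} --c--> {A, B, C, D, E}  [seen]
Reachable DFA states: {A}, {B, D, E}, {B, E}, {A, C, D}, {A, B, C, D, E}, {A, B, C, E}, {A, B, C, D}, {A, B, D, E}.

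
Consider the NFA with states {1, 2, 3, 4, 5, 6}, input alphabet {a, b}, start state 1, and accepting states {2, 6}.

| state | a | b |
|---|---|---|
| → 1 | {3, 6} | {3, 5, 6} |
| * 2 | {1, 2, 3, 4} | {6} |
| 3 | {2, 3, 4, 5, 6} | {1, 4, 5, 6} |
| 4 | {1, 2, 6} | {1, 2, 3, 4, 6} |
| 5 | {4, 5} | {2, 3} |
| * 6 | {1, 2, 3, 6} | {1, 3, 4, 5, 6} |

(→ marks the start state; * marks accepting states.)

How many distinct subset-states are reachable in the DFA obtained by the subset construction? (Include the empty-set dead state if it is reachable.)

5

Start state of the DFA: {1}.
{1} --a--> {3, 6}  [new]
{1} --b--> {3, 5, 6}  [new]
{3, 6} --a--> {1, 2, 3, 4, 5, 6}  [new]
{3, 6} --b--> {1, 3, 4, 5, 6}  [new]
{3, 5, 6} --a--> {1, 2, 3, 4, 5, 6}  [seen]
{3, 5, 6} --b--> {1, 2, 3, 4, 5, 6}  [seen]
{1, 2, 3, 4, 5, 6} --a--> {1, 2, 3, 4, 5, 6}  [seen]
{1, 2, 3, 4, 5, 6} --b--> {1, 2, 3, 4, 5, 6}  [seen]
{1, 3, 4, 5, 6} --a--> {1, 2, 3, 4, 5, 6}  [seen]
{1, 3, 4, 5, 6} --b--> {1, 2, 3, 4, 5, 6}  [seen]
Reachable DFA states: {1}, {3, 6}, {3, 5, 6}, {1, 2, 3, 4, 5, 6}, {1, 3, 4, 5, 6}.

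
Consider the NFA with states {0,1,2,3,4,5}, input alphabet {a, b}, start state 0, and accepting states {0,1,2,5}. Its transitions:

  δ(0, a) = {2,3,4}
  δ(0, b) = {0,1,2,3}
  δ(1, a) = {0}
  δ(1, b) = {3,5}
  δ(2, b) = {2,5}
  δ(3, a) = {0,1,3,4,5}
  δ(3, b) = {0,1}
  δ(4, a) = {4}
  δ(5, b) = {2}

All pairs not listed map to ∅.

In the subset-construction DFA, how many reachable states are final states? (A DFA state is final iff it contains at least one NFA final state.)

Start state of the DFA: {0}.
{0} --a--> {2,3,4}  [new]
{0} --b--> {0,1,2,3}  [new]
{2,3,4} --a--> {0,1,3,4,5}  [new]
{2,3,4} --b--> {0,1,2,5}  [new]
{0,1,2,3} --a--> {0,1,2,3,4,5}  [new]
{0,1,2,3} --b--> {0,1,2,3,5}  [new]
{0,1,3,4,5} --a--> {0,1,2,3,4,5}  [seen]
{0,1,3,4,5} --b--> {0,1,2,3,5}  [seen]
{0,1,2,5} --a--> {0,2,3,4}  [new]
{0,1,2,5} --b--> {0,1,2,3,5}  [seen]
{0,1,2,3,4,5} --a--> {0,1,2,3,4,5}  [seen]
{0,1,2,3,4,5} --b--> {0,1,2,3,5}  [seen]
{0,1,2,3,5} --a--> {0,1,2,3,4,5}  [seen]
{0,1,2,3,5} --b--> {0,1,2,3,5}  [seen]
{0,2,3,4} --a--> {0,1,2,3,4,5}  [seen]
{0,2,3,4} --b--> {0,1,2,3,5}  [seen]
Reachable DFA states: {0}, {2,3,4}, {0,1,2,3}, {0,1,3,4,5}, {0,1,2,5}, {0,1,2,3,4,5}, {0,1,2,3,5}, {0,2,3,4}.
Accepting DFA states (contain an NFA accepting state): {0}, {2,3,4}, {0,1,2,3}, {0,1,3,4,5}, {0,1,2,5}, {0,1,2,3,4,5}, {0,1,2,3,5}, {0,2,3,4}.

8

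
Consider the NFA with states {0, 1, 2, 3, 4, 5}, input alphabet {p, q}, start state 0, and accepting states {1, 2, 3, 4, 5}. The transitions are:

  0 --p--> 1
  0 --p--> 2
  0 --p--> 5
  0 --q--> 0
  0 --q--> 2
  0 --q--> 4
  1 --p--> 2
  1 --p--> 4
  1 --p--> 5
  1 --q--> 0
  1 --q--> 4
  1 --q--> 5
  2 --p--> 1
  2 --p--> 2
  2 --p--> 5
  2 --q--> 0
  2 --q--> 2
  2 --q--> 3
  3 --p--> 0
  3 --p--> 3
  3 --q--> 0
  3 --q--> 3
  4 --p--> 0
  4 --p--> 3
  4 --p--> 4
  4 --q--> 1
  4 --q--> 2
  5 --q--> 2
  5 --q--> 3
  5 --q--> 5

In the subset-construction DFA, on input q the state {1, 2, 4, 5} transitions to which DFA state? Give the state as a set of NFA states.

δ(1,q) = {0, 4, 5}; δ(2,q) = {0, 2, 3}; δ(4,q) = {1, 2}; δ(5,q) = {2, 3, 5}.
Union: {0, 1, 2, 3, 4, 5}.

{0, 1, 2, 3, 4, 5}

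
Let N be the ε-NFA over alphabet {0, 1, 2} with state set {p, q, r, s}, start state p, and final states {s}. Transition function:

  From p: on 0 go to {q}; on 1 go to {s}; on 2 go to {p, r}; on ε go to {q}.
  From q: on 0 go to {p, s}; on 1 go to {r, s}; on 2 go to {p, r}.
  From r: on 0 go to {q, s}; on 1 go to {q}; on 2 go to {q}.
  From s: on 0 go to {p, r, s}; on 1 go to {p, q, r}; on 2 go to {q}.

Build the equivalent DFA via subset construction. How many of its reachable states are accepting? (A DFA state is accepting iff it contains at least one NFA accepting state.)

Start state of the DFA: {p, q} (ε-closure of the NFA start).
{p, q} --0--> {p, q, s}  [new]
{p, q} --1--> {r, s}  [new]
{p, q} --2--> {p, q, r}  [new]
{p, q, s} --0--> {p, q, r, s}  [new]
{p, q, s} --1--> {p, q, r, s}  [seen]
{p, q, s} --2--> {p, q, r}  [seen]
{r, s} --0--> {p, q, r, s}  [seen]
{r, s} --1--> {p, q, r}  [seen]
{r, s} --2--> {q}  [new]
{p, q, r} --0--> {p, q, s}  [seen]
{p, q, r} --1--> {q, r, s}  [new]
{p, q, r} --2--> {p, q, r}  [seen]
{p, q, r, s} --0--> {p, q, r, s}  [seen]
{p, q, r, s} --1--> {p, q, r, s}  [seen]
{p, q, r, s} --2--> {p, q, r}  [seen]
{q} --0--> {p, q, s}  [seen]
{q} --1--> {r, s}  [seen]
{q} --2--> {p, q, r}  [seen]
{q, r, s} --0--> {p, q, r, s}  [seen]
{q, r, s} --1--> {p, q, r, s}  [seen]
{q, r, s} --2--> {p, q, r}  [seen]
Reachable DFA states: {p, q}, {p, q, s}, {r, s}, {p, q, r}, {p, q, r, s}, {q}, {q, r, s}.
Accepting DFA states (contain an NFA accepting state): {p, q, s}, {r, s}, {p, q, r, s}, {q, r, s}.

4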